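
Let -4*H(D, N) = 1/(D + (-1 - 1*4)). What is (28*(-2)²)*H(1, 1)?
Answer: 7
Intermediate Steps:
H(D, N) = -1/(4*(-5 + D)) (H(D, N) = -1/(4*(D + (-1 - 1*4))) = -1/(4*(D + (-1 - 4))) = -1/(4*(D - 5)) = -1/(4*(-5 + D)))
(28*(-2)²)*H(1, 1) = (28*(-2)²)*(-1/(-20 + 4*1)) = (28*4)*(-1/(-20 + 4)) = 112*(-1/(-16)) = 112*(-1*(-1/16)) = 112*(1/16) = 7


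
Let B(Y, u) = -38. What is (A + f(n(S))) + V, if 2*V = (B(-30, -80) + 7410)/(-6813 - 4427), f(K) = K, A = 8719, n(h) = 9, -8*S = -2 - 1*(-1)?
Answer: 49049517/5620 ≈ 8727.7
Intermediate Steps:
S = ⅛ (S = -(-2 - 1*(-1))/8 = -(-2 + 1)/8 = -⅛*(-1) = ⅛ ≈ 0.12500)
V = -1843/5620 (V = ((-38 + 7410)/(-6813 - 4427))/2 = (7372/(-11240))/2 = (7372*(-1/11240))/2 = (½)*(-1843/2810) = -1843/5620 ≈ -0.32794)
(A + f(n(S))) + V = (8719 + 9) - 1843/5620 = 8728 - 1843/5620 = 49049517/5620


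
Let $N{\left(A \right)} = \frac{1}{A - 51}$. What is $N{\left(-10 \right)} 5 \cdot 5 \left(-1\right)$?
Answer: $\frac{25}{61} \approx 0.40984$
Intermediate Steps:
$N{\left(A \right)} = \frac{1}{-51 + A}$
$N{\left(-10 \right)} 5 \cdot 5 \left(-1\right) = \frac{5 \cdot 5 \left(-1\right)}{-51 - 10} = \frac{25 \left(-1\right)}{-61} = \left(- \frac{1}{61}\right) \left(-25\right) = \frac{25}{61}$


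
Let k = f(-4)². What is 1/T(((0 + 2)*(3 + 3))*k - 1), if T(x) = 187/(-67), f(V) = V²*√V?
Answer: -67/187 ≈ -0.35829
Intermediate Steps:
f(V) = V^(5/2)
k = -1024 (k = ((-4)^(5/2))² = (32*I)² = -1024)
T(x) = -187/67 (T(x) = 187*(-1/67) = -187/67)
1/T(((0 + 2)*(3 + 3))*k - 1) = 1/(-187/67) = -67/187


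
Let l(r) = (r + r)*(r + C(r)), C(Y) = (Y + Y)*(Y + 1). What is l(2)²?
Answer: 3136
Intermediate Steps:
C(Y) = 2*Y*(1 + Y) (C(Y) = (2*Y)*(1 + Y) = 2*Y*(1 + Y))
l(r) = 2*r*(r + 2*r*(1 + r)) (l(r) = (r + r)*(r + 2*r*(1 + r)) = (2*r)*(r + 2*r*(1 + r)) = 2*r*(r + 2*r*(1 + r)))
l(2)² = (2²*(6 + 4*2))² = (4*(6 + 8))² = (4*14)² = 56² = 3136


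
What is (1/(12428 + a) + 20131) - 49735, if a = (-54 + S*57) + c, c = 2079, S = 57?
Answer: -524050007/17702 ≈ -29604.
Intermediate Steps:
a = 5274 (a = (-54 + 57*57) + 2079 = (-54 + 3249) + 2079 = 3195 + 2079 = 5274)
(1/(12428 + a) + 20131) - 49735 = (1/(12428 + 5274) + 20131) - 49735 = (1/17702 + 20131) - 49735 = 356358963/17702 - 49735 = -524050007/17702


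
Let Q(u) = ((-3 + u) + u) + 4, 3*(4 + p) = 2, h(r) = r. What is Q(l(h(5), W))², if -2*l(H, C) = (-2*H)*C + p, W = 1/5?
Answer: 361/9 ≈ 40.111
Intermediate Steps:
p = -10/3 (p = -4 + (⅓)*2 = -4 + ⅔ = -10/3 ≈ -3.3333)
W = ⅕ ≈ 0.20000
l(H, C) = 5/3 + C*H (l(H, C) = -((-2*H)*C - 10/3)/2 = -(-2*C*H - 10/3)/2 = -(-10/3 - 2*C*H)/2 = 5/3 + C*H)
Q(u) = 1 + 2*u (Q(u) = (-3 + 2*u) + 4 = 1 + 2*u)
Q(l(h(5), W))² = (1 + 2*(5/3 + (⅕)*5))² = (1 + 2*(5/3 + 1))² = (1 + 2*(8/3))² = (1 + 16/3)² = (19/3)² = 361/9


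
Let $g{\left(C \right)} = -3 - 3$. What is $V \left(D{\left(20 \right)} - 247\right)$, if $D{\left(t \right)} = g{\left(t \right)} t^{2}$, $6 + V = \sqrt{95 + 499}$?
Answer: $15882 - 7941 \sqrt{66} \approx -48631.0$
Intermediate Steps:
$V = -6 + 3 \sqrt{66}$ ($V = -6 + \sqrt{95 + 499} = -6 + \sqrt{594} = -6 + 3 \sqrt{66} \approx 18.372$)
$g{\left(C \right)} = -6$
$D{\left(t \right)} = - 6 t^{2}$
$V \left(D{\left(20 \right)} - 247\right) = \left(-6 + 3 \sqrt{66}\right) \left(- 6 \cdot 20^{2} - 247\right) = \left(-6 + 3 \sqrt{66}\right) \left(\left(-6\right) 400 - 247\right) = \left(-6 + 3 \sqrt{66}\right) \left(-2400 - 247\right) = \left(-6 + 3 \sqrt{66}\right) \left(-2647\right) = 15882 - 7941 \sqrt{66}$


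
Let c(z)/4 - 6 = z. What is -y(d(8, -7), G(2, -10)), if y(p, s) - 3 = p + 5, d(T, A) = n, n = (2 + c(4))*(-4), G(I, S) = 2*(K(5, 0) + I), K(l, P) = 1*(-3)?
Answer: 160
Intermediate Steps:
c(z) = 24 + 4*z
K(l, P) = -3
G(I, S) = -6 + 2*I (G(I, S) = 2*(-3 + I) = -6 + 2*I)
n = -168 (n = (2 + (24 + 4*4))*(-4) = (2 + (24 + 16))*(-4) = (2 + 40)*(-4) = 42*(-4) = -168)
d(T, A) = -168
y(p, s) = 8 + p (y(p, s) = 3 + (p + 5) = 3 + (5 + p) = 8 + p)
-y(d(8, -7), G(2, -10)) = -(8 - 168) = -1*(-160) = 160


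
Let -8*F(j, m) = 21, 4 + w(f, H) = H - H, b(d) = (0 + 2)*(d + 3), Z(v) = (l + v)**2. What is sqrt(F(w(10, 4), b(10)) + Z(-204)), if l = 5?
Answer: sqrt(633574)/4 ≈ 198.99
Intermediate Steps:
Z(v) = (5 + v)**2
b(d) = 6 + 2*d (b(d) = 2*(3 + d) = 6 + 2*d)
w(f, H) = -4 (w(f, H) = -4 + (H - H) = -4 + 0 = -4)
F(j, m) = -21/8 (F(j, m) = -1/8*21 = -21/8)
sqrt(F(w(10, 4), b(10)) + Z(-204)) = sqrt(-21/8 + (5 - 204)**2) = sqrt(-21/8 + (-199)**2) = sqrt(-21/8 + 39601) = sqrt(316787/8) = sqrt(633574)/4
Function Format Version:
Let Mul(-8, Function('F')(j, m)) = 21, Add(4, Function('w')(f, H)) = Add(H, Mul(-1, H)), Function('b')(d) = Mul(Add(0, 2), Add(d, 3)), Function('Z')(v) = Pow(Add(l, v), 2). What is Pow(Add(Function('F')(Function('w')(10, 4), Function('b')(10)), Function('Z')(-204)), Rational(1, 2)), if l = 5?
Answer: Mul(Rational(1, 4), Pow(633574, Rational(1, 2))) ≈ 198.99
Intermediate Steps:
Function('Z')(v) = Pow(Add(5, v), 2)
Function('b')(d) = Add(6, Mul(2, d)) (Function('b')(d) = Mul(2, Add(3, d)) = Add(6, Mul(2, d)))
Function('w')(f, H) = -4 (Function('w')(f, H) = Add(-4, Add(H, Mul(-1, H))) = Add(-4, 0) = -4)
Function('F')(j, m) = Rational(-21, 8) (Function('F')(j, m) = Mul(Rational(-1, 8), 21) = Rational(-21, 8))
Pow(Add(Function('F')(Function('w')(10, 4), Function('b')(10)), Function('Z')(-204)), Rational(1, 2)) = Pow(Add(Rational(-21, 8), Pow(Add(5, -204), 2)), Rational(1, 2)) = Pow(Add(Rational(-21, 8), Pow(-199, 2)), Rational(1, 2)) = Pow(Add(Rational(-21, 8), 39601), Rational(1, 2)) = Pow(Rational(316787, 8), Rational(1, 2)) = Mul(Rational(1, 4), Pow(633574, Rational(1, 2)))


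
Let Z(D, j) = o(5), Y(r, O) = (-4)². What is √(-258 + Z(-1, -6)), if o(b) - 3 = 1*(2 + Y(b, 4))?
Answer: I*√237 ≈ 15.395*I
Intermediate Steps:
Y(r, O) = 16
o(b) = 21 (o(b) = 3 + 1*(2 + 16) = 3 + 1*18 = 3 + 18 = 21)
Z(D, j) = 21
√(-258 + Z(-1, -6)) = √(-258 + 21) = √(-237) = I*√237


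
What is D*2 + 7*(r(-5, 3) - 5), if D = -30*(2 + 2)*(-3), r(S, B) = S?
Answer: 650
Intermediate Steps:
D = 360 (D = -30*4*(-3) = -30*(-12) = -6*(-60) = 360)
D*2 + 7*(r(-5, 3) - 5) = 360*2 + 7*(-5 - 5) = 720 + 7*(-10) = 720 - 70 = 650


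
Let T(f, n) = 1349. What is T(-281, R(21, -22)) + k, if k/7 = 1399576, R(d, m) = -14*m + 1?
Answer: 9798381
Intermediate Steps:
R(d, m) = 1 - 14*m
k = 9797032 (k = 7*1399576 = 9797032)
T(-281, R(21, -22)) + k = 1349 + 9797032 = 9798381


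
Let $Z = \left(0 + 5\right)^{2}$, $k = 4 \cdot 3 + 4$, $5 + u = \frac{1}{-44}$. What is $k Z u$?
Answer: $- \frac{22100}{11} \approx -2009.1$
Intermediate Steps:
$u = - \frac{221}{44}$ ($u = -5 + \frac{1}{-44} = -5 - \frac{1}{44} = - \frac{221}{44} \approx -5.0227$)
$k = 16$ ($k = 12 + 4 = 16$)
$Z = 25$ ($Z = 5^{2} = 25$)
$k Z u = 16 \cdot 25 \left(- \frac{221}{44}\right) = 400 \left(- \frac{221}{44}\right) = - \frac{22100}{11}$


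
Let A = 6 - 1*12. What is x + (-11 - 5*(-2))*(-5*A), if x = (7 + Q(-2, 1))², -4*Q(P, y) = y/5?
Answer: 7321/400 ≈ 18.302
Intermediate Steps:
Q(P, y) = -y/20 (Q(P, y) = -y/(4*5) = -y/20)
A = -6 (A = 6 - 12 = -6)
x = 19321/400 (x = (7 - 1/20*1)² = (7 - 1/20)² = (139/20)² = 19321/400 ≈ 48.302)
x + (-11 - 5*(-2))*(-5*A) = 19321/400 + (-11 - 5*(-2))*(-5*(-6)) = 19321/400 + (-11 + 10)*30 = 19321/400 - 1*30 = 19321/400 - 30 = 7321/400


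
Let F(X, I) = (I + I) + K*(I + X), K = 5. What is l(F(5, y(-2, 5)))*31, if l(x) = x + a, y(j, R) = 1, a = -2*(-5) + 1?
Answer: 1333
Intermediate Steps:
a = 11 (a = 10 + 1 = 11)
F(X, I) = 5*X + 7*I (F(X, I) = (I + I) + 5*(I + X) = 2*I + (5*I + 5*X) = 5*X + 7*I)
l(x) = 11 + x (l(x) = x + 11 = 11 + x)
l(F(5, y(-2, 5)))*31 = (11 + (5*5 + 7*1))*31 = (11 + (25 + 7))*31 = (11 + 32)*31 = 43*31 = 1333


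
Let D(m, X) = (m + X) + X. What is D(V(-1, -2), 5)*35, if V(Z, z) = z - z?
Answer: 350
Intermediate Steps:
V(Z, z) = 0
D(m, X) = m + 2*X (D(m, X) = (X + m) + X = m + 2*X)
D(V(-1, -2), 5)*35 = (0 + 2*5)*35 = (0 + 10)*35 = 10*35 = 350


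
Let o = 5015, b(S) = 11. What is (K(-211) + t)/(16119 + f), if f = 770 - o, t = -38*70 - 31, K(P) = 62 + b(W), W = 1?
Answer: -1309/5937 ≈ -0.22048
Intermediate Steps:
K(P) = 73 (K(P) = 62 + 11 = 73)
t = -2691 (t = -2660 - 31 = -2691)
f = -4245 (f = 770 - 1*5015 = 770 - 5015 = -4245)
(K(-211) + t)/(16119 + f) = (73 - 2691)/(16119 - 4245) = -2618/11874 = -2618*1/11874 = -1309/5937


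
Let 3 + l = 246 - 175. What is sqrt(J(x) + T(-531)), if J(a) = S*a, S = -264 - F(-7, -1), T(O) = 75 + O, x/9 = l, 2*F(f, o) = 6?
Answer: 2*I*sqrt(40965) ≈ 404.8*I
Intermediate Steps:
l = 68 (l = -3 + (246 - 175) = -3 + 71 = 68)
F(f, o) = 3 (F(f, o) = (1/2)*6 = 3)
x = 612 (x = 9*68 = 612)
S = -267 (S = -264 - 1*3 = -264 - 3 = -267)
J(a) = -267*a
sqrt(J(x) + T(-531)) = sqrt(-267*612 + (75 - 531)) = sqrt(-163404 - 456) = sqrt(-163860) = 2*I*sqrt(40965)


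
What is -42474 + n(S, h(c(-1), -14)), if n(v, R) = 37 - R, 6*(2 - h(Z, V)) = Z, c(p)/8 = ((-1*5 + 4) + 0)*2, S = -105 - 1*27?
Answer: -127325/3 ≈ -42442.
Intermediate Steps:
S = -132 (S = -105 - 27 = -132)
c(p) = -16 (c(p) = 8*(((-1*5 + 4) + 0)*2) = 8*(((-5 + 4) + 0)*2) = 8*((-1 + 0)*2) = 8*(-1*2) = 8*(-2) = -16)
h(Z, V) = 2 - Z/6
-42474 + n(S, h(c(-1), -14)) = -42474 + (37 - (2 - ⅙*(-16))) = -42474 + (37 - (2 + 8/3)) = -42474 + (37 - 1*14/3) = -42474 + (37 - 14/3) = -42474 + 97/3 = -127325/3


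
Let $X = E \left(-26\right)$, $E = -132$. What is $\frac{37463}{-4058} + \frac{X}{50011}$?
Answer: $- \frac{143048849}{15611126} \approx -9.1633$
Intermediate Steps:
$X = 3432$ ($X = \left(-132\right) \left(-26\right) = 3432$)
$\frac{37463}{-4058} + \frac{X}{50011} = \frac{37463}{-4058} + \frac{3432}{50011} = 37463 \left(- \frac{1}{4058}\right) + 3432 \cdot \frac{1}{50011} = - \frac{37463}{4058} + \frac{264}{3847} = - \frac{143048849}{15611126}$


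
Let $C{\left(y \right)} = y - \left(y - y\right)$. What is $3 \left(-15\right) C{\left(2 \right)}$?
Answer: $-90$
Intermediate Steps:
$C{\left(y \right)} = y$ ($C{\left(y \right)} = y - 0 = y + 0 = y$)
$3 \left(-15\right) C{\left(2 \right)} = 3 \left(-15\right) 2 = \left(-45\right) 2 = -90$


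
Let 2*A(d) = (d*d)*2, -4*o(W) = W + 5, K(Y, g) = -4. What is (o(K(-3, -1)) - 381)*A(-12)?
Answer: -54900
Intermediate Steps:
o(W) = -5/4 - W/4 (o(W) = -(W + 5)/4 = -(5 + W)/4 = -5/4 - W/4)
A(d) = d² (A(d) = ((d*d)*2)/2 = (d²*2)/2 = (2*d²)/2 = d²)
(o(K(-3, -1)) - 381)*A(-12) = ((-5/4 - ¼*(-4)) - 381)*(-12)² = ((-5/4 + 1) - 381)*144 = (-¼ - 381)*144 = -1525/4*144 = -54900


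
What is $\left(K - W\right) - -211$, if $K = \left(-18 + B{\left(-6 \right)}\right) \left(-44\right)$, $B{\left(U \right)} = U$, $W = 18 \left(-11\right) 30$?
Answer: $7207$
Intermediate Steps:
$W = -5940$ ($W = \left(-198\right) 30 = -5940$)
$K = 1056$ ($K = \left(-18 - 6\right) \left(-44\right) = \left(-24\right) \left(-44\right) = 1056$)
$\left(K - W\right) - -211 = \left(1056 - -5940\right) - -211 = \left(1056 + 5940\right) + 211 = 6996 + 211 = 7207$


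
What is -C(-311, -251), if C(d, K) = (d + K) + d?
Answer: 873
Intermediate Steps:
C(d, K) = K + 2*d (C(d, K) = (K + d) + d = K + 2*d)
-C(-311, -251) = -(-251 + 2*(-311)) = -(-251 - 622) = -1*(-873) = 873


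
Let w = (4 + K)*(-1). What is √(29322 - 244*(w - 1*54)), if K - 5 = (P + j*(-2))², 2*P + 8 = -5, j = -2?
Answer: √46219 ≈ 214.99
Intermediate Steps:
P = -13/2 (P = -4 + (½)*(-5) = -4 - 5/2 = -13/2 ≈ -6.5000)
K = 45/4 (K = 5 + (-13/2 - 2*(-2))² = 5 + (-13/2 + 4)² = 5 + (-5/2)² = 5 + 25/4 = 45/4 ≈ 11.250)
w = -61/4 (w = (4 + 45/4)*(-1) = (61/4)*(-1) = -61/4 ≈ -15.250)
√(29322 - 244*(w - 1*54)) = √(29322 - 244*(-61/4 - 1*54)) = √(29322 - 244*(-61/4 - 54)) = √(29322 - 244*(-277/4)) = √(29322 + 16897) = √46219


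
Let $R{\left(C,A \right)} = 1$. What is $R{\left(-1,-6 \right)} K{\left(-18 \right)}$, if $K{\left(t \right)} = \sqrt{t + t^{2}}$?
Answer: $3 \sqrt{34} \approx 17.493$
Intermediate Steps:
$R{\left(-1,-6 \right)} K{\left(-18 \right)} = 1 \sqrt{- 18 \left(1 - 18\right)} = 1 \sqrt{\left(-18\right) \left(-17\right)} = 1 \sqrt{306} = 1 \cdot 3 \sqrt{34} = 3 \sqrt{34}$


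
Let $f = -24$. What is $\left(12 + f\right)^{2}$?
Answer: $144$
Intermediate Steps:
$\left(12 + f\right)^{2} = \left(12 - 24\right)^{2} = \left(-12\right)^{2} = 144$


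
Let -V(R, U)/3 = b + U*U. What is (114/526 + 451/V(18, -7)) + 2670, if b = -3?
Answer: 96794233/36294 ≈ 2666.9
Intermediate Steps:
V(R, U) = 9 - 3*U**2 (V(R, U) = -3*(-3 + U*U) = -3*(-3 + U**2) = 9 - 3*U**2)
(114/526 + 451/V(18, -7)) + 2670 = (114/526 + 451/(9 - 3*(-7)**2)) + 2670 = (114*(1/526) + 451/(9 - 3*49)) + 2670 = (57/263 + 451/(9 - 147)) + 2670 = (57/263 + 451/(-138)) + 2670 = (57/263 + 451*(-1/138)) + 2670 = (57/263 - 451/138) + 2670 = -110747/36294 + 2670 = 96794233/36294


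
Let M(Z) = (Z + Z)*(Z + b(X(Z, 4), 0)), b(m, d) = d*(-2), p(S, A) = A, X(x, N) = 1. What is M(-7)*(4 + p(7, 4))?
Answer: 784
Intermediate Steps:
b(m, d) = -2*d
M(Z) = 2*Z² (M(Z) = (Z + Z)*(Z - 2*0) = (2*Z)*(Z + 0) = (2*Z)*Z = 2*Z²)
M(-7)*(4 + p(7, 4)) = (2*(-7)²)*(4 + 4) = (2*49)*8 = 98*8 = 784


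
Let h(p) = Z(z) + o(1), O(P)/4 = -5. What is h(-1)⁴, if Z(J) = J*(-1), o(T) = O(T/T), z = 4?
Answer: 331776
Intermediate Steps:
O(P) = -20 (O(P) = 4*(-5) = -20)
o(T) = -20
Z(J) = -J
h(p) = -24 (h(p) = -1*4 - 20 = -4 - 20 = -24)
h(-1)⁴ = (-24)⁴ = 331776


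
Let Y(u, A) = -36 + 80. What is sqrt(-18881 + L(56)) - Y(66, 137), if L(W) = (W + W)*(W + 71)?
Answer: -44 + I*sqrt(4657) ≈ -44.0 + 68.242*I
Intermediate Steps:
Y(u, A) = 44
L(W) = 2*W*(71 + W) (L(W) = (2*W)*(71 + W) = 2*W*(71 + W))
sqrt(-18881 + L(56)) - Y(66, 137) = sqrt(-18881 + 2*56*(71 + 56)) - 1*44 = sqrt(-18881 + 2*56*127) - 44 = sqrt(-18881 + 14224) - 44 = sqrt(-4657) - 44 = I*sqrt(4657) - 44 = -44 + I*sqrt(4657)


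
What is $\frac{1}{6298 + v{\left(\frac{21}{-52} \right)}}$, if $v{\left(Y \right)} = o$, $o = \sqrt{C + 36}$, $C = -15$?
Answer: $\frac{6298}{39664783} - \frac{\sqrt{21}}{39664783} \approx 0.00015867$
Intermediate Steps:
$o = \sqrt{21}$ ($o = \sqrt{-15 + 36} = \sqrt{21} \approx 4.5826$)
$v{\left(Y \right)} = \sqrt{21}$
$\frac{1}{6298 + v{\left(\frac{21}{-52} \right)}} = \frac{1}{6298 + \sqrt{21}}$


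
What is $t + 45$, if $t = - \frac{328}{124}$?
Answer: $\frac{1313}{31} \approx 42.355$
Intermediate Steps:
$t = - \frac{82}{31}$ ($t = \left(-328\right) \frac{1}{124} = - \frac{82}{31} \approx -2.6452$)
$t + 45 = - \frac{82}{31} + 45 = \frac{1313}{31}$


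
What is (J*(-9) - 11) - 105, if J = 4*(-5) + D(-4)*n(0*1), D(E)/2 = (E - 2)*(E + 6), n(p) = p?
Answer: 64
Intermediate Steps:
D(E) = 2*(-2 + E)*(6 + E) (D(E) = 2*((E - 2)*(E + 6)) = 2*((-2 + E)*(6 + E)) = 2*(-2 + E)*(6 + E))
J = -20 (J = 4*(-5) + (-24 + 2*(-4)**2 + 8*(-4))*(0*1) = -20 + (-24 + 2*16 - 32)*0 = -20 + (-24 + 32 - 32)*0 = -20 - 24*0 = -20 + 0 = -20)
(J*(-9) - 11) - 105 = (-20*(-9) - 11) - 105 = (180 - 11) - 105 = 169 - 105 = 64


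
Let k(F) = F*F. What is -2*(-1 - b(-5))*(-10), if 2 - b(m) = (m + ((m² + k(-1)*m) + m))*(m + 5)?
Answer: -60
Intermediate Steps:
k(F) = F²
b(m) = 2 - (5 + m)*(m² + 3*m) (b(m) = 2 - (m + ((m² + (-1)²*m) + m))*(m + 5) = 2 - (m + ((m² + 1*m) + m))*(5 + m) = 2 - (m + ((m² + m) + m))*(5 + m) = 2 - (m + ((m + m²) + m))*(5 + m) = 2 - (m + (m² + 2*m))*(5 + m) = 2 - (m² + 3*m)*(5 + m) = 2 - (5 + m)*(m² + 3*m))
-2*(-1 - b(-5))*(-10) = -2*(-1 - (2 - 1*(-5)³ - 15*(-5) - 8*(-5)²))*(-10) = -2*(-1 - (2 - 1*(-125) + 75 - 8*25))*(-10) = -2*(-1 - (2 + 125 + 75 - 200))*(-10) = -2*(-1 - 1*2)*(-10) = -2*(-1 - 2)*(-10) = -2*(-3)*(-10) = 6*(-10) = -60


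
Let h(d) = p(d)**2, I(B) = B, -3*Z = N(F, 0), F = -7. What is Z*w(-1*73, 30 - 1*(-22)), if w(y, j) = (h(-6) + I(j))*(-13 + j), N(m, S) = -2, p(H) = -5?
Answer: 2002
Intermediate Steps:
Z = 2/3 (Z = -1/3*(-2) = 2/3 ≈ 0.66667)
h(d) = 25 (h(d) = (-5)**2 = 25)
w(y, j) = (-13 + j)*(25 + j) (w(y, j) = (25 + j)*(-13 + j) = (-13 + j)*(25 + j))
Z*w(-1*73, 30 - 1*(-22)) = 2*(-325 + (30 - 1*(-22))**2 + 12*(30 - 1*(-22)))/3 = 2*(-325 + (30 + 22)**2 + 12*(30 + 22))/3 = 2*(-325 + 52**2 + 12*52)/3 = 2*(-325 + 2704 + 624)/3 = (2/3)*3003 = 2002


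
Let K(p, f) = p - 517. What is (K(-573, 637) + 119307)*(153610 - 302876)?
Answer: -17645778722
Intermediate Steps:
K(p, f) = -517 + p
(K(-573, 637) + 119307)*(153610 - 302876) = ((-517 - 573) + 119307)*(153610 - 302876) = (-1090 + 119307)*(-149266) = 118217*(-149266) = -17645778722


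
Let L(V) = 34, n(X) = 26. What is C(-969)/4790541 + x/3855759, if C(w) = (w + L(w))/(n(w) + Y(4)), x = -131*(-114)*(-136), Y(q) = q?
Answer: -19459647830279/36942343151238 ≈ -0.52676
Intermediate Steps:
x = -2031024 (x = 14934*(-136) = -2031024)
C(w) = 17/15 + w/30 (C(w) = (w + 34)/(26 + 4) = (34 + w)/30 = (34 + w)*(1/30) = 17/15 + w/30)
C(-969)/4790541 + x/3855759 = (17/15 + (1/30)*(-969))/4790541 - 2031024/3855759 = (17/15 - 323/10)*(1/4790541) - 2031024*1/3855759 = -187/6*1/4790541 - 677008/1285253 = -187/28743246 - 677008/1285253 = -19459647830279/36942343151238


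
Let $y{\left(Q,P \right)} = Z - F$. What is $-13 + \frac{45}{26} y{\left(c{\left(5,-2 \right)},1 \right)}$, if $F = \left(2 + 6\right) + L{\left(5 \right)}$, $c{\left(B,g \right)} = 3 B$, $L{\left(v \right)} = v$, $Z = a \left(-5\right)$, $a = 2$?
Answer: $- \frac{1373}{26} \approx -52.808$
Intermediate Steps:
$Z = -10$ ($Z = 2 \left(-5\right) = -10$)
$F = 13$ ($F = \left(2 + 6\right) + 5 = 8 + 5 = 13$)
$y{\left(Q,P \right)} = -23$ ($y{\left(Q,P \right)} = -10 - 13 = -23$)
$-13 + \frac{45}{26} y{\left(c{\left(5,-2 \right)},1 \right)} = -13 + \frac{45}{26} \left(-23\right) = -13 - \frac{1035}{26} = - \frac{1373}{26}$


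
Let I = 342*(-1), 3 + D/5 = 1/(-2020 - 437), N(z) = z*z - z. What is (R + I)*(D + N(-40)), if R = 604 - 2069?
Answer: -554974180/189 ≈ -2.9364e+6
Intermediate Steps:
N(z) = z² - z
D = -36860/2457 (D = -15 + 5/(-2020 - 437) = -15 + 5/(-2457) = -15 + 5*(-1/2457) = -15 - 5/2457 = -36860/2457 ≈ -15.002)
I = -342
R = -1465
(R + I)*(D + N(-40)) = (-1465 - 342)*(-36860/2457 - 40*(-1 - 40)) = -1807*(-36860/2457 - 40*(-41)) = -1807*(-36860/2457 + 1640) = -1807*3992620/2457 = -554974180/189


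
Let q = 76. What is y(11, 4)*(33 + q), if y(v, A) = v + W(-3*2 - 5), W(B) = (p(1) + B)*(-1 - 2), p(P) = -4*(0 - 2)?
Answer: 2180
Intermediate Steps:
p(P) = 8 (p(P) = -4*(-2) = 8)
W(B) = -24 - 3*B (W(B) = (8 + B)*(-1 - 2) = (8 + B)*(-3) = -24 - 3*B)
y(v, A) = 9 + v (y(v, A) = v + (-24 - 3*(-3*2 - 5)) = v + (-24 - 3*(-6 - 5)) = v + (-24 - 3*(-11)) = v + (-24 + 33) = v + 9 = 9 + v)
y(11, 4)*(33 + q) = (9 + 11)*(33 + 76) = 20*109 = 2180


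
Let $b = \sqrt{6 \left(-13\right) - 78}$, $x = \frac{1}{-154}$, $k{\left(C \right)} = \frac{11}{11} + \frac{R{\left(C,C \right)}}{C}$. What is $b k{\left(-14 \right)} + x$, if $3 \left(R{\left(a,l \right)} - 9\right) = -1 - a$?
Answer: $- \frac{1}{154} + \frac{2 i \sqrt{39}}{21} \approx -0.0064935 + 0.59476 i$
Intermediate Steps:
$R{\left(a,l \right)} = \frac{26}{3} - \frac{a}{3}$ ($R{\left(a,l \right)} = 9 + \frac{-1 - a}{3} = 9 - \left(\frac{1}{3} + \frac{a}{3}\right) = \frac{26}{3} - \frac{a}{3}$)
$k{\left(C \right)} = 1 + \frac{\frac{26}{3} - \frac{C}{3}}{C}$ ($k{\left(C \right)} = \frac{11}{11} + \frac{\frac{26}{3} - \frac{C}{3}}{C} = 11 \cdot \frac{1}{11} + \frac{\frac{26}{3} - \frac{C}{3}}{C} = 1 + \frac{\frac{26}{3} - \frac{C}{3}}{C}$)
$x = - \frac{1}{154} \approx -0.0064935$
$b = 2 i \sqrt{39}$ ($b = \sqrt{-78 - 78} = \sqrt{-156} = 2 i \sqrt{39} \approx 12.49 i$)
$b k{\left(-14 \right)} + x = 2 i \sqrt{39} \frac{2 \left(13 - 14\right)}{3 \left(-14\right)} - \frac{1}{154} = 2 i \sqrt{39} \cdot \frac{2}{3} \left(- \frac{1}{14}\right) \left(-1\right) - \frac{1}{154} = 2 i \sqrt{39} \cdot \frac{1}{21} - \frac{1}{154} = \frac{2 i \sqrt{39}}{21} - \frac{1}{154} = - \frac{1}{154} + \frac{2 i \sqrt{39}}{21}$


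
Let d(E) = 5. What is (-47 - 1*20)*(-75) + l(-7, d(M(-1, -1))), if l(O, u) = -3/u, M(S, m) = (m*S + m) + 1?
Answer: 25122/5 ≈ 5024.4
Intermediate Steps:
M(S, m) = 1 + m + S*m (M(S, m) = (S*m + m) + 1 = (m + S*m) + 1 = 1 + m + S*m)
(-47 - 1*20)*(-75) + l(-7, d(M(-1, -1))) = (-47 - 1*20)*(-75) - 3/5 = (-47 - 20)*(-75) - 3*⅕ = -67*(-75) - ⅗ = 5025 - ⅗ = 25122/5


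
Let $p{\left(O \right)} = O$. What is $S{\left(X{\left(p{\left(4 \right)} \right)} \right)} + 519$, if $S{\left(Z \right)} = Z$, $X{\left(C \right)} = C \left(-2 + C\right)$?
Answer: $527$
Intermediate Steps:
$S{\left(X{\left(p{\left(4 \right)} \right)} \right)} + 519 = 4 \left(-2 + 4\right) + 519 = 4 \cdot 2 + 519 = 8 + 519 = 527$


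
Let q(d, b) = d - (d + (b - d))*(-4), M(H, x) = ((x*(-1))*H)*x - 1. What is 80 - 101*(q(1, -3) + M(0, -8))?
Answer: 1292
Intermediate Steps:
M(H, x) = -1 - H*x**2 (M(H, x) = ((-x)*H)*x - 1 = (-H*x)*x - 1 = -H*x**2 - 1 = -1 - H*x**2)
q(d, b) = d + 4*b (q(d, b) = d - b*(-4) = d - (-4)*b = d + 4*b)
80 - 101*(q(1, -3) + M(0, -8)) = 80 - 101*((1 + 4*(-3)) + (-1 - 1*0*(-8)**2)) = 80 - 101*((1 - 12) + (-1 - 1*0*64)) = 80 - 101*(-11 + (-1 + 0)) = 80 - 101*(-11 - 1) = 80 - 101*(-12) = 80 + 1212 = 1292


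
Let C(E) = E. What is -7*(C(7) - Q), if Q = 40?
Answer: 231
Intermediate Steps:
-7*(C(7) - Q) = -7*(7 - 1*40) = -7*(7 - 40) = -7*(-33) = 231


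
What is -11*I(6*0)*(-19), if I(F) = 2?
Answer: 418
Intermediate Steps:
-11*I(6*0)*(-19) = -11*2*(-19) = -22*(-19) = 418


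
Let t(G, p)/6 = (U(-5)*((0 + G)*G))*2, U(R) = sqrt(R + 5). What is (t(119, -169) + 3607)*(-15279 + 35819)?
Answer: 74087780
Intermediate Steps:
U(R) = sqrt(5 + R)
t(G, p) = 0 (t(G, p) = 6*((sqrt(5 - 5)*((0 + G)*G))*2) = 6*((sqrt(0)*(G*G))*2) = 6*((0*G**2)*2) = 6*(0*2) = 6*0 = 0)
(t(119, -169) + 3607)*(-15279 + 35819) = (0 + 3607)*(-15279 + 35819) = 3607*20540 = 74087780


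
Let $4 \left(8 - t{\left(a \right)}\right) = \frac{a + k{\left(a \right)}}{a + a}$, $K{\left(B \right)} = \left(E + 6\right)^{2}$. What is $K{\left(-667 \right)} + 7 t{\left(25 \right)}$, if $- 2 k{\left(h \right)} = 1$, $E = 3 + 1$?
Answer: $\frac{62057}{400} \approx 155.14$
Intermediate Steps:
$E = 4$
$k{\left(h \right)} = - \frac{1}{2}$ ($k{\left(h \right)} = \left(- \frac{1}{2}\right) 1 = - \frac{1}{2}$)
$K{\left(B \right)} = 100$ ($K{\left(B \right)} = \left(4 + 6\right)^{2} = 10^{2} = 100$)
$t{\left(a \right)} = 8 - \frac{- \frac{1}{2} + a}{8 a}$ ($t{\left(a \right)} = 8 - \frac{\left(a - \frac{1}{2}\right) \frac{1}{a + a}}{4} = 8 - \frac{\left(- \frac{1}{2} + a\right) \frac{1}{2 a}}{4} = 8 - \frac{\frac{1}{2} \frac{1}{a} \left(- \frac{1}{2} + a\right)}{4} = 8 - \frac{- \frac{1}{2} + a}{8 a}$)
$K{\left(-667 \right)} + 7 t{\left(25 \right)} = 100 + 7 \frac{1 + 126 \cdot 25}{16 \cdot 25} = 100 + 7 \cdot \frac{1}{16} \cdot \frac{1}{25} \left(1 + 3150\right) = 100 + 7 \cdot \frac{1}{16} \cdot \frac{1}{25} \cdot 3151 = 100 + 7 \cdot \frac{3151}{400} = 100 + \frac{22057}{400} = \frac{62057}{400}$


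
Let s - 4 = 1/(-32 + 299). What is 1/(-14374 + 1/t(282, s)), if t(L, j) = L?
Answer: -282/4053467 ≈ -6.9570e-5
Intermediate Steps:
s = 1069/267 (s = 4 + 1/(-32 + 299) = 4 + 1/267 = 1069/267 ≈ 4.0037)
1/(-14374 + 1/t(282, s)) = 1/(-14374 + 1/282) = 1/(-4053467/282) = -282/4053467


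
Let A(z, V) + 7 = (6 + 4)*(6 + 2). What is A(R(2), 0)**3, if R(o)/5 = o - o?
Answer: 389017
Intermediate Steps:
R(o) = 0 (R(o) = 5*(o - o) = 5*0 = 0)
A(z, V) = 73 (A(z, V) = -7 + (6 + 4)*(6 + 2) = -7 + 10*8 = -7 + 80 = 73)
A(R(2), 0)**3 = 73**3 = 389017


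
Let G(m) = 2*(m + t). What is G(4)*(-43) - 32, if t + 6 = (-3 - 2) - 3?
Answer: 828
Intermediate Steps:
t = -14 (t = -6 + ((-3 - 2) - 3) = -6 + (-5 - 3) = -6 - 8 = -14)
G(m) = -28 + 2*m (G(m) = 2*(m - 14) = 2*(-14 + m) = -28 + 2*m)
G(4)*(-43) - 32 = (-28 + 2*4)*(-43) - 32 = (-28 + 8)*(-43) - 32 = -20*(-43) - 32 = 860 - 32 = 828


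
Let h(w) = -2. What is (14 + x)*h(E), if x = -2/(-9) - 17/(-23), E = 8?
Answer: -6194/207 ≈ -29.923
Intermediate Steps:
x = 199/207 (x = -2*(-⅑) - 17*(-1/23) = 2/9 + 17/23 = 199/207 ≈ 0.96135)
(14 + x)*h(E) = (14 + 199/207)*(-2) = (3097/207)*(-2) = -6194/207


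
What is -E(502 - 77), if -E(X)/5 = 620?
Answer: 3100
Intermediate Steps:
E(X) = -3100 (E(X) = -5*620 = -3100)
-E(502 - 77) = -1*(-3100) = 3100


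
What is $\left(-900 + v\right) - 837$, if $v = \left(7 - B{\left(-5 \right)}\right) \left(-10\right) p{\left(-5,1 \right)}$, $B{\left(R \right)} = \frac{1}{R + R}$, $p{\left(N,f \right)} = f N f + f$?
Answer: $-1453$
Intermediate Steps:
$p{\left(N,f \right)} = f + N f^{2}$ ($p{\left(N,f \right)} = N f f + f = N f^{2} + f = f + N f^{2}$)
$B{\left(R \right)} = \frac{1}{2 R}$
$v = 284$ ($v = \left(7 - \frac{1}{2 \left(-5\right)}\right) \left(-10\right) 1 \left(1 - 5\right) = \left(7 - \frac{1}{2} \left(- \frac{1}{5}\right)\right) \left(-10\right) 1 \left(1 - 5\right) = \left(7 - - \frac{1}{10}\right) \left(-10\right) 1 \left(-4\right) = \left(7 + \frac{1}{10}\right) \left(-10\right) \left(-4\right) = \frac{71}{10} \left(-10\right) \left(-4\right) = \left(-71\right) \left(-4\right) = 284$)
$\left(-900 + v\right) - 837 = \left(-900 + 284\right) - 837 = -616 - 837 = -1453$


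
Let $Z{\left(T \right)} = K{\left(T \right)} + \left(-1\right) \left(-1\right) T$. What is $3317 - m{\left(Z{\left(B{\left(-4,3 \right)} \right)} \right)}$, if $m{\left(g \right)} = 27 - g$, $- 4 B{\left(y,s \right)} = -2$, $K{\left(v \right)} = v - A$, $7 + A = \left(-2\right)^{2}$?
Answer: $3294$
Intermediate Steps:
$A = -3$ ($A = -7 + \left(-2\right)^{2} = -7 + 4 = -3$)
$K{\left(v \right)} = 3 + v$ ($K{\left(v \right)} = v - -3 = v + 3 = 3 + v$)
$B{\left(y,s \right)} = \frac{1}{2}$ ($B{\left(y,s \right)} = \left(- \frac{1}{4}\right) \left(-2\right) = \frac{1}{2}$)
$Z{\left(T \right)} = 3 + 2 T$ ($Z{\left(T \right)} = \left(3 + T\right) + \left(-1\right) \left(-1\right) T = \left(3 + T\right) + 1 T = \left(3 + T\right) + T = 3 + 2 T$)
$3317 - m{\left(Z{\left(B{\left(-4,3 \right)} \right)} \right)} = 3317 - \left(27 - \left(3 + 2 \cdot \frac{1}{2}\right)\right) = 3317 - \left(27 - \left(3 + 1\right)\right) = 3317 - \left(27 - 4\right) = 3317 - 23 = 3294$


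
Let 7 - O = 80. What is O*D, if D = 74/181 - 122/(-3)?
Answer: -1628192/543 ≈ -2998.5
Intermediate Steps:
O = -73 (O = 7 - 1*80 = 7 - 80 = -73)
D = 22304/543 (D = 74*(1/181) - 122*(-⅓) = 74/181 + 122/3 = 22304/543 ≈ 41.076)
O*D = -73*22304/543 = -1628192/543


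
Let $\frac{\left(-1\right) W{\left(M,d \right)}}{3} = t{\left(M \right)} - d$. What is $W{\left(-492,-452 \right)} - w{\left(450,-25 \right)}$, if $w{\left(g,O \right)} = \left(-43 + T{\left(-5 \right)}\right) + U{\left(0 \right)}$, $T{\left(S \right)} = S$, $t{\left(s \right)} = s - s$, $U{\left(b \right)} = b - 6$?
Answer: $-1302$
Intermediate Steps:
$U{\left(b \right)} = -6 + b$ ($U{\left(b \right)} = b - 6 = -6 + b$)
$t{\left(s \right)} = 0$
$W{\left(M,d \right)} = 3 d$ ($W{\left(M,d \right)} = - 3 \left(0 - d\right) = - 3 \left(- d\right) = 3 d$)
$w{\left(g,O \right)} = -54$ ($w{\left(g,O \right)} = \left(-43 - 5\right) + \left(-6 + 0\right) = -48 - 6 = -54$)
$W{\left(-492,-452 \right)} - w{\left(450,-25 \right)} = 3 \left(-452\right) - -54 = -1356 + 54 = -1302$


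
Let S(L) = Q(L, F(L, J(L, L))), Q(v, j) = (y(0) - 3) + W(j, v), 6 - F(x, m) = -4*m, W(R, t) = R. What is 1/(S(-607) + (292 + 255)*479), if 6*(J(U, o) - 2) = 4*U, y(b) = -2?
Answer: 3/781210 ≈ 3.8402e-6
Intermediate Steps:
J(U, o) = 2 + 2*U/3 (J(U, o) = 2 + (4*U)/6 = 2 + 2*U/3)
F(x, m) = 6 + 4*m (F(x, m) = 6 - (-4)*m = 6 + 4*m)
Q(v, j) = -5 + j (Q(v, j) = (-2 - 3) + j = -5 + j)
S(L) = 9 + 8*L/3 (S(L) = -5 + (6 + 4*(2 + 2*L/3)) = -5 + (6 + (8 + 8*L/3)) = -5 + (14 + 8*L/3) = 9 + 8*L/3)
1/(S(-607) + (292 + 255)*479) = 1/((9 + (8/3)*(-607)) + (292 + 255)*479) = 1/((9 - 4856/3) + 547*479) = 1/(-4829/3 + 262013) = 1/(781210/3) = 3/781210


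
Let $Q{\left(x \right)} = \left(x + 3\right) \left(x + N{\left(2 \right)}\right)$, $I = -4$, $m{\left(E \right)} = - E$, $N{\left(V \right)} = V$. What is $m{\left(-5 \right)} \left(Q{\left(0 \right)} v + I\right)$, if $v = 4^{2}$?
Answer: $460$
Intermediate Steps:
$Q{\left(x \right)} = \left(2 + x\right) \left(3 + x\right)$ ($Q{\left(x \right)} = \left(x + 3\right) \left(x + 2\right) = \left(3 + x\right) \left(2 + x\right) = \left(2 + x\right) \left(3 + x\right)$)
$v = 16$
$m{\left(-5 \right)} \left(Q{\left(0 \right)} v + I\right) = \left(-1\right) \left(-5\right) \left(\left(6 + 0^{2} + 5 \cdot 0\right) 16 - 4\right) = 5 \left(\left(6 + 0 + 0\right) 16 - 4\right) = 5 \left(6 \cdot 16 - 4\right) = 5 \left(96 - 4\right) = 5 \cdot 92 = 460$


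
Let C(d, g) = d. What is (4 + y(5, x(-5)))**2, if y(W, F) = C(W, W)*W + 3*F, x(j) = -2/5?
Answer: 19321/25 ≈ 772.84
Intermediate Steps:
x(j) = -2/5 (x(j) = -2*1/5 = -2/5)
y(W, F) = W**2 + 3*F (y(W, F) = W*W + 3*F = W**2 + 3*F)
(4 + y(5, x(-5)))**2 = (4 + (5**2 + 3*(-2/5)))**2 = (4 + (25 - 6/5))**2 = (4 + 119/5)**2 = (139/5)**2 = 19321/25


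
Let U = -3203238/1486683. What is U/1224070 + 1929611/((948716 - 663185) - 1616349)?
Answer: -195084344143379033/134545999959345810 ≈ -1.4499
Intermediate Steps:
U = -1067746/495561 (U = -3203238*1/1486683 = -1067746/495561 ≈ -2.1546)
U/1224070 + 1929611/((948716 - 663185) - 1616349) = -1067746/495561/1224070 + 1929611/((948716 - 663185) - 1616349) = -1067746/495561*1/1224070 + 1929611/(285531 - 1616349) = -533873/303300676635 + 1929611/(-1330818) = -533873/303300676635 + 1929611*(-1/1330818) = -533873/303300676635 - 1929611/1330818 = -195084344143379033/134545999959345810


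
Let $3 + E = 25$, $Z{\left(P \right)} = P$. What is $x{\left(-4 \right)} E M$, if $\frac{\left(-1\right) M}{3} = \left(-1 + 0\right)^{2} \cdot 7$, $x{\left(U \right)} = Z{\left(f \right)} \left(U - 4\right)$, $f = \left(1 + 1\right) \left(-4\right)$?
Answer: $-29568$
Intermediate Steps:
$f = -8$ ($f = 2 \left(-4\right) = -8$)
$x{\left(U \right)} = 32 - 8 U$ ($x{\left(U \right)} = - 8 \left(U - 4\right) = - 8 \left(-4 + U\right) = 32 - 8 U$)
$E = 22$ ($E = -3 + 25 = 22$)
$M = -21$ ($M = - 3 \left(-1 + 0\right)^{2} \cdot 7 = - 3 \left(-1\right)^{2} \cdot 7 = - 3 \cdot 1 \cdot 7 = \left(-3\right) 7 = -21$)
$x{\left(-4 \right)} E M = \left(32 - -32\right) 22 \left(-21\right) = \left(32 + 32\right) 22 \left(-21\right) = 64 \cdot 22 \left(-21\right) = 1408 \left(-21\right) = -29568$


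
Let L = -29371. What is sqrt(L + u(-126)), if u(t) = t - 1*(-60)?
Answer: I*sqrt(29437) ≈ 171.57*I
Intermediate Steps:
u(t) = 60 + t (u(t) = t + 60 = 60 + t)
sqrt(L + u(-126)) = sqrt(-29371 + (60 - 126)) = sqrt(-29371 - 66) = sqrt(-29437) = I*sqrt(29437)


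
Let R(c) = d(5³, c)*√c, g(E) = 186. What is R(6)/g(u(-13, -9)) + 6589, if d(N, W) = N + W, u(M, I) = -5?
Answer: 6589 + 131*√6/186 ≈ 6590.7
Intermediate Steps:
R(c) = √c*(125 + c) (R(c) = (5³ + c)*√c = (125 + c)*√c = √c*(125 + c))
R(6)/g(u(-13, -9)) + 6589 = (√6*(125 + 6))/186 + 6589 = (√6*131)*(1/186) + 6589 = (131*√6)*(1/186) + 6589 = 131*√6/186 + 6589 = 6589 + 131*√6/186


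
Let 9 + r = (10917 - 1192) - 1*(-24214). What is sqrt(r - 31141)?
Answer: sqrt(2789) ≈ 52.811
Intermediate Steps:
r = 33930 (r = -9 + ((10917 - 1192) - 1*(-24214)) = -9 + (9725 + 24214) = -9 + 33939 = 33930)
sqrt(r - 31141) = sqrt(33930 - 31141) = sqrt(2789)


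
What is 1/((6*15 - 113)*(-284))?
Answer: 1/6532 ≈ 0.00015309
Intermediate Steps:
1/((6*15 - 113)*(-284)) = 1/((90 - 113)*(-284)) = 1/(-23*(-284)) = 1/6532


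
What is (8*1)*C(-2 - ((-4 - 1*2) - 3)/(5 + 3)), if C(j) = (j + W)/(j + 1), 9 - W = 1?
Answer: 456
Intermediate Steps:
W = 8 (W = 9 - 1*1 = 9 - 1 = 8)
C(j) = (8 + j)/(1 + j) (C(j) = (j + 8)/(j + 1) = (8 + j)/(1 + j))
(8*1)*C(-2 - ((-4 - 1*2) - 3)/(5 + 3)) = (8*1)*((8 + (-2 - ((-4 - 1*2) - 3)/(5 + 3)))/(1 + (-2 - ((-4 - 1*2) - 3)/(5 + 3)))) = 8*((8 + (-2 - ((-4 - 2) - 3)/8))/(1 + (-2 - ((-4 - 2) - 3)/8))) = 8*((8 + (-2 - (-6 - 3)/8))/(1 + (-2 - (-6 - 3)/8))) = 8*((8 + (-2 - (-9)/8))/(1 + (-2 - (-9)/8))) = 8*((8 + (-2 - 1*(-9/8)))/(1 + (-2 - 1*(-9/8)))) = 8*((8 + (-2 + 9/8))/(1 + (-2 + 9/8))) = 8*((8 - 7/8)/(1 - 7/8)) = 8*((57/8)/(1/8)) = 8*(8*(57/8)) = 8*57 = 456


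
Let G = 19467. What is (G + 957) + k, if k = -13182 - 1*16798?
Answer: -9556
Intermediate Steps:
k = -29980 (k = -13182 - 16798 = -29980)
(G + 957) + k = (19467 + 957) - 29980 = 20424 - 29980 = -9556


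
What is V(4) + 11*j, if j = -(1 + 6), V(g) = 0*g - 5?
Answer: -82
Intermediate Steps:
V(g) = -5 (V(g) = 0 - 5 = -5)
j = -7 (j = -1*7 = -7)
V(4) + 11*j = -5 + 11*(-7) = -5 - 77 = -82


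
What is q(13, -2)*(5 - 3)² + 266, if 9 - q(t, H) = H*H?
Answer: 286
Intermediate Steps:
q(t, H) = 9 - H² (q(t, H) = 9 - H*H = 9 - H²)
q(13, -2)*(5 - 3)² + 266 = (9 - 1*(-2)²)*(5 - 3)² + 266 = (9 - 1*4)*2² + 266 = (9 - 4)*4 + 266 = 5*4 + 266 = 20 + 266 = 286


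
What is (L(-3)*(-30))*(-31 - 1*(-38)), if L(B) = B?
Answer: 630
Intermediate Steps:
(L(-3)*(-30))*(-31 - 1*(-38)) = (-3*(-30))*(-31 - 1*(-38)) = 90*(-31 + 38) = 90*7 = 630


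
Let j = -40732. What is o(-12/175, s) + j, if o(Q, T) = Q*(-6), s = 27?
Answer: -7128028/175 ≈ -40732.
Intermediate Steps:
o(Q, T) = -6*Q
o(-12/175, s) + j = -(-72)/175 - 40732 = -6*(-12/175) - 40732 = 72/175 - 40732 = -7128028/175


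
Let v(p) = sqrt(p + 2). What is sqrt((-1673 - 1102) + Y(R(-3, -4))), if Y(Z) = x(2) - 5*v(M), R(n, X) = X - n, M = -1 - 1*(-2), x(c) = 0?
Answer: sqrt(-2775 - 5*sqrt(3)) ≈ 52.76*I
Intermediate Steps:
M = 1 (M = -1 + 2 = 1)
v(p) = sqrt(2 + p)
Y(Z) = -5*sqrt(3) (Y(Z) = 0 - 5*sqrt(2 + 1) = 0 - 5*sqrt(3) = -5*sqrt(3))
sqrt((-1673 - 1102) + Y(R(-3, -4))) = sqrt((-1673 - 1102) - 5*sqrt(3)) = sqrt(-2775 - 5*sqrt(3))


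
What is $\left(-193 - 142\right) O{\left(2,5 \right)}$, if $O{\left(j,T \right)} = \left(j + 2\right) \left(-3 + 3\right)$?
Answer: $0$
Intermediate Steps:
$O{\left(j,T \right)} = 0$ ($O{\left(j,T \right)} = \left(2 + j\right) 0 = 0$)
$\left(-193 - 142\right) O{\left(2,5 \right)} = \left(-193 - 142\right) 0 = \left(-335\right) 0 = 0$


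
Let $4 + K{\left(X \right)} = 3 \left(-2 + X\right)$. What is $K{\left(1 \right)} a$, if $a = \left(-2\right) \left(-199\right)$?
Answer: $-2786$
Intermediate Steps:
$K{\left(X \right)} = -10 + 3 X$ ($K{\left(X \right)} = -4 + 3 \left(-2 + X\right) = -4 + \left(-6 + 3 X\right) = -10 + 3 X$)
$a = 398$
$K{\left(1 \right)} a = \left(-10 + 3 \cdot 1\right) 398 = \left(-10 + 3\right) 398 = \left(-7\right) 398 = -2786$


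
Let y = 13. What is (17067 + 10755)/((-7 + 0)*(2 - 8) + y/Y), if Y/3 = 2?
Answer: 166932/265 ≈ 629.93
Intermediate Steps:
Y = 6 (Y = 3*2 = 6)
(17067 + 10755)/((-7 + 0)*(2 - 8) + y/Y) = (17067 + 10755)/((-7 + 0)*(2 - 8) + 13/6) = 27822/(-7*(-6) + 13*(1/6)) = 27822/(42 + 13/6) = 27822/(265/6) = 27822*(6/265) = 166932/265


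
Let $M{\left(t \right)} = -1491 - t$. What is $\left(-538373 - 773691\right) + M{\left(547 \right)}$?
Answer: $-1314102$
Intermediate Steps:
$\left(-538373 - 773691\right) + M{\left(547 \right)} = \left(-538373 - 773691\right) - 2038 = -1312064 - 2038 = -1314102$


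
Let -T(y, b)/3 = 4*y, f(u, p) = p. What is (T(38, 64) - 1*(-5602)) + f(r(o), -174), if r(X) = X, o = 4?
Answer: 4972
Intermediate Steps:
T(y, b) = -12*y
(T(38, 64) - 1*(-5602)) + f(r(o), -174) = (-12*38 - 1*(-5602)) - 174 = (-456 + 5602) - 174 = 5146 - 174 = 4972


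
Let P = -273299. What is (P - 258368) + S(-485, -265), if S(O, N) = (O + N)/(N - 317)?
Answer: -51571574/97 ≈ -5.3167e+5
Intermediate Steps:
S(O, N) = (N + O)/(-317 + N)
(P - 258368) + S(-485, -265) = (-273299 - 258368) + (-265 - 485)/(-317 - 265) = -531667 - 750/(-582) = -531667 - 1/582*(-750) = -531667 + 125/97 = -51571574/97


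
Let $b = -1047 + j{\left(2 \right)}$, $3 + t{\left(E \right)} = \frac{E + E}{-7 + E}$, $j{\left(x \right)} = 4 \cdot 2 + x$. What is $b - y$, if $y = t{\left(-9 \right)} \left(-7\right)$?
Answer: $- \frac{8401}{8} \approx -1050.1$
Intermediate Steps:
$j{\left(x \right)} = 8 + x$
$t{\left(E \right)} = -3 + \frac{2 E}{-7 + E}$ ($t{\left(E \right)} = -3 + \frac{E + E}{-7 + E} = -3 + \frac{2 E}{-7 + E}$)
$b = -1037$ ($b = -1047 + \left(8 + 2\right) = -1047 + 10 = -1037$)
$y = \frac{105}{8}$ ($y = \frac{21 - -9}{-7 - 9} \left(-7\right) = \frac{21 + 9}{-16} \left(-7\right) = \left(- \frac{1}{16}\right) 30 \left(-7\right) = \left(- \frac{15}{8}\right) \left(-7\right) = \frac{105}{8} \approx 13.125$)
$b - y = -1037 - \frac{105}{8} = - \frac{8401}{8}$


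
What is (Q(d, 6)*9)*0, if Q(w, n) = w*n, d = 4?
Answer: 0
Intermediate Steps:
Q(w, n) = n*w
(Q(d, 6)*9)*0 = ((6*4)*9)*0 = (24*9)*0 = 216*0 = 0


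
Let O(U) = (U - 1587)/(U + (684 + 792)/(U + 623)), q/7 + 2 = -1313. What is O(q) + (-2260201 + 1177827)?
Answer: -42753069690510/39499393 ≈ -1.0824e+6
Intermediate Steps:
q = -9205 (q = -14 + 7*(-1313) = -14 - 9191 = -9205)
O(U) = (-1587 + U)/(U + 1476/(623 + U))
O(q) + (-2260201 + 1177827) = (-988701 + (-9205)² - 964*(-9205))/(1476 + (-9205)² + 623*(-9205)) + (-2260201 + 1177827) = (-988701 + 84732025 + 8873620)/(1476 + 84732025 - 5734715) - 1082374 = 92616944/78998786 - 1082374 = (1/78998786)*92616944 - 1082374 = 46308472/39499393 - 1082374 = -42753069690510/39499393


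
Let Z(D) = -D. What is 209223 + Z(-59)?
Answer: 209282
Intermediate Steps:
209223 + Z(-59) = 209223 - 1*(-59) = 209223 + 59 = 209282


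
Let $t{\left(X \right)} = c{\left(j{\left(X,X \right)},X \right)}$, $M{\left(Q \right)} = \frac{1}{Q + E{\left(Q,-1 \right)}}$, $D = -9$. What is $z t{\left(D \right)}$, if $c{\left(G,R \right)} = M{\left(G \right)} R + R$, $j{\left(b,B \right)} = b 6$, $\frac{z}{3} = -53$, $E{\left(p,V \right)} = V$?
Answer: $\frac{77274}{55} \approx 1405.0$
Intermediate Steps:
$z = -159$ ($z = 3 \left(-53\right) = -159$)
$j{\left(b,B \right)} = 6 b$
$M{\left(Q \right)} = \frac{1}{-1 + Q}$ ($M{\left(Q \right)} = \frac{1}{Q - 1} = \frac{1}{-1 + Q}$)
$c{\left(G,R \right)} = R + \frac{R}{-1 + G}$ ($c{\left(G,R \right)} = \frac{R}{-1 + G} + R = R + \frac{R}{-1 + G}$)
$t{\left(X \right)} = \frac{6 X^{2}}{-1 + 6 X}$ ($t{\left(X \right)} = \frac{6 X X}{-1 + 6 X} = \frac{6 X^{2}}{-1 + 6 X}$)
$z t{\left(D \right)} = - 159 \frac{6 \left(-9\right)^{2}}{-1 + 6 \left(-9\right)} = - 159 \cdot 6 \cdot 81 \frac{1}{-1 - 54} = - 159 \cdot 6 \cdot 81 \frac{1}{-55} = - 159 \cdot 6 \cdot 81 \left(- \frac{1}{55}\right) = \left(-159\right) \left(- \frac{486}{55}\right) = \frac{77274}{55}$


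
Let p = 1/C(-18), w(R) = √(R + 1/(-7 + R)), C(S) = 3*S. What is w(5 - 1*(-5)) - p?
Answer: 1/54 + √93/3 ≈ 3.2331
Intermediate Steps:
p = -1/54 (p = 1/(3*(-18)) = 1/(-54) = -1/54 ≈ -0.018519)
w(5 - 1*(-5)) - p = √((1 + (5 - 1*(-5))*(-7 + (5 - 1*(-5))))/(-7 + (5 - 1*(-5)))) - 1*(-1/54) = √((1 + (5 + 5)*(-7 + (5 + 5)))/(-7 + (5 + 5))) + 1/54 = √((1 + 10*(-7 + 10))/(-7 + 10)) + 1/54 = √((1 + 10*3)/3) + 1/54 = √((1 + 30)/3) + 1/54 = √((⅓)*31) + 1/54 = √(31/3) + 1/54 = √93/3 + 1/54 = 1/54 + √93/3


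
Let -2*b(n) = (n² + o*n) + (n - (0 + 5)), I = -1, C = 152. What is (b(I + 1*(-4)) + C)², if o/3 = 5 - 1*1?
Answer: 121801/4 ≈ 30450.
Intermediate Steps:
o = 12 (o = 3*(5 - 1*1) = 3*(5 - 1) = 3*4 = 12)
b(n) = 5/2 - 13*n/2 - n²/2 (b(n) = -((n² + 12*n) + (n - (0 + 5)))/2 = -((n² + 12*n) + (n - 1*5))/2 = -((n² + 12*n) + (n - 5))/2 = -((n² + 12*n) + (-5 + n))/2 = -(-5 + n² + 13*n)/2 = 5/2 - 13*n/2 - n²/2)
(b(I + 1*(-4)) + C)² = ((5/2 - 13*(-1 + 1*(-4))/2 - (-1 + 1*(-4))²/2) + 152)² = ((5/2 - 13*(-1 - 4)/2 - (-1 - 4)²/2) + 152)² = ((5/2 - 13/2*(-5) - ½*(-5)²) + 152)² = ((5/2 + 65/2 - ½*25) + 152)² = ((5/2 + 65/2 - 25/2) + 152)² = (45/2 + 152)² = (349/2)² = 121801/4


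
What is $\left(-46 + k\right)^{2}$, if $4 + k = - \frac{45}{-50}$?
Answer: $\frac{241081}{100} \approx 2410.8$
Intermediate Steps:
$k = - \frac{31}{10}$ ($k = -4 - \frac{45}{-50} = -4 - - \frac{9}{10} = -4 + \frac{9}{10} = - \frac{31}{10} \approx -3.1$)
$\left(-46 + k\right)^{2} = \left(-46 - \frac{31}{10}\right)^{2} = \left(- \frac{491}{10}\right)^{2} = \frac{241081}{100}$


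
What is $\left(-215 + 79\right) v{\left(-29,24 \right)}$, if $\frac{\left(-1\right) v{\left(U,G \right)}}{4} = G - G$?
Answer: $0$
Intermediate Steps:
$v{\left(U,G \right)} = 0$ ($v{\left(U,G \right)} = - 4 \left(G - G\right) = \left(-4\right) 0 = 0$)
$\left(-215 + 79\right) v{\left(-29,24 \right)} = \left(-215 + 79\right) 0 = \left(-136\right) 0 = 0$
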